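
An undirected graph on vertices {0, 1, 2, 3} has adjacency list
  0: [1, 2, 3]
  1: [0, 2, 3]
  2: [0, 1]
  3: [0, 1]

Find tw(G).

A width-2 tree decomposition is:
Bags: B1 = {0, 1, 3}  B2 = {0, 1, 2}
Tree: B1–B2
Every bag has size at most 3, so the width is 3 − 1 = 2 and tw(G) ≤ 2. Conversely, {0, 1, 2} is a clique of size 3, and the vertices of any clique must share a bag in every tree decomposition; so some bag has ≥ 3 vertices and tw(G) ≥ 2. Therefore the treewidth is 2.

2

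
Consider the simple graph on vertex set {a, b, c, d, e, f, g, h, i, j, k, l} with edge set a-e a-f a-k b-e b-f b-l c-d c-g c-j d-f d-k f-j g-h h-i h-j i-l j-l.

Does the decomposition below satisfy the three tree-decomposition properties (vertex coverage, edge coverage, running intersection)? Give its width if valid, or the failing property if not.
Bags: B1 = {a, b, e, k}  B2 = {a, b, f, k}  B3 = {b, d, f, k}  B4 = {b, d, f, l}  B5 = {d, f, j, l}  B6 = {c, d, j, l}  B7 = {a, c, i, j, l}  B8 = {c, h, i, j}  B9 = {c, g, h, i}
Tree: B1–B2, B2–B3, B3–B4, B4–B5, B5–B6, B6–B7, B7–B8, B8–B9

No — bags containing vertex a are not connected in the tree.

A tree decomposition must satisfy three properties: every vertex lies in some bag; for every edge, both endpoints lie together in some bag; and for every vertex, the bags containing it form a connected subtree. Here bags containing vertex a are not connected in the tree, so the decomposition is invalid.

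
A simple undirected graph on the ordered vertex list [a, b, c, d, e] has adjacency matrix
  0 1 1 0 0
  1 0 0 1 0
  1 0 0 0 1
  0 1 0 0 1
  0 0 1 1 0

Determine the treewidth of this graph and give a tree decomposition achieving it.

Treewidth 2.
Bags: B1 = {a, b, d}  B2 = {a, d, e}  B3 = {a, c, e}
Tree: B1–B2, B2–B3

Each bag holds 3 vertices, so the decomposition has width 2, which upper-bounds the treewidth. Since a–b–d–e–c–a is a cycle in G, G is not acyclic. Forests are exactly the graphs of treewidth ≤ 1, so tw(G) ≥ 2. The upper and lower bounds meet at 2, so that is the treewidth.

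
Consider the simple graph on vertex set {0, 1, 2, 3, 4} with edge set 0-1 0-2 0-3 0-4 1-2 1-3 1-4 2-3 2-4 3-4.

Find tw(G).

4

A width-4 tree decomposition is:
Bags: B1 = {0, 1, 2, 3, 4}
Tree: (single bag)
With just one bag of size 5, the width is 5 − 1 = 4, so tw(G) ≤ 4. On the other hand G contains the 5-clique {0, 1, 2, 3, 4}. A clique must lie in a single bag of any decomposition, so no decomposition can have width below 4. Hence tw(G) = 4 exactly.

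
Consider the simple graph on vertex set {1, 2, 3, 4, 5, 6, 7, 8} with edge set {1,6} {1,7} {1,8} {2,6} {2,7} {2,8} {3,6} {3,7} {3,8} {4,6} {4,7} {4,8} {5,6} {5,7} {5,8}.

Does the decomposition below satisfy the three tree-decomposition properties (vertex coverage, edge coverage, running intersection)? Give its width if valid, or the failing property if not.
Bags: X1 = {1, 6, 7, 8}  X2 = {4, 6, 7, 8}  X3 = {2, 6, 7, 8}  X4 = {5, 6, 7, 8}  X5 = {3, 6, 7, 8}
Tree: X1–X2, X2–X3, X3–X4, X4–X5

Checking the three conditions: (i) the bags cover all of {1, 2, 3, 4, 5, 6, 7, 8}; (ii) for each edge, some bag contains both endpoints; (iii) the bags containing any fixed vertex form a subtree. All hold, so the decomposition is valid with width 4 − 1 = 3.

Yes; width 3.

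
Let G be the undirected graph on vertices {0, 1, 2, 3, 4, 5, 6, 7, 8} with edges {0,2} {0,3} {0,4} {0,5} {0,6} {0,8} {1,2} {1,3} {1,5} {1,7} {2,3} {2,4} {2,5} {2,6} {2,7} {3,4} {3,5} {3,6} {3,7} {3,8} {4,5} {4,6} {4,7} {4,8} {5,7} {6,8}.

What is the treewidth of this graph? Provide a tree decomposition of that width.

Treewidth 4.
One optimal decomposition is:
Bags: B1 = {0, 2, 3, 4, 6}  B2 = {0, 2, 3, 4, 5}  B3 = {2, 3, 4, 5, 7}  B4 = {1, 2, 3, 5, 7}  B5 = {0, 3, 4, 6, 8}
Tree: B1–B2, B2–B3, B3–B4, B1–B5

The largest bag has 5 vertices, giving width 4; this decomposition certifies tw(G) ≤ 4. Conversely, {0, 3, 4, 6, 8} is a clique of size 5, and the vertices of any clique must share a bag in every tree decomposition; so some bag has ≥ 5 vertices and tw(G) ≥ 4. Hence tw(G) = 4 exactly.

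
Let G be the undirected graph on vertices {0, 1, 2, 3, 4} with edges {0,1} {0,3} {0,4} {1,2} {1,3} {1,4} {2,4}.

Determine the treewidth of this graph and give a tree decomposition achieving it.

Every bag has size at most 3, so the width is 3 − 1 = 2 and tw(G) ≤ 2. Conversely, {0, 1, 3} is a clique of size 3, and the vertices of any clique must share a bag in every tree decomposition; so some bag has ≥ 3 vertices and tw(G) ≥ 2. The upper and lower bounds meet at 2, so that is the treewidth.

Treewidth 2.
One such decomposition:
Bags: B1 = {0, 1, 3}  B2 = {0, 1, 4}  B3 = {1, 2, 4}
Tree: B1–B2, B2–B3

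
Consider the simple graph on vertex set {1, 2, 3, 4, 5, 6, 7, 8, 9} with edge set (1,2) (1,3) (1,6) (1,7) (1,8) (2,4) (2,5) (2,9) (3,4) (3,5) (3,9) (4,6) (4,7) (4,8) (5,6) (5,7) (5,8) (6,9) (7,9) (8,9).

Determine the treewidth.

A width-4 tree decomposition is:
Bags: B1 = {1, 3, 4, 5, 9}  B2 = {1, 4, 5, 6, 9}  B3 = {1, 4, 5, 7, 9}  B4 = {1, 2, 4, 5, 9}  B5 = {1, 4, 5, 8, 9}
Tree: B1–B2, B2–B3, B3–B4, B4–B5
Every bag has size at most 5, so the width is 5 − 1 = 4 and tw(G) ≤ 4. For the lower bound: the 5 vertex sets {3,4}, {5,6}, {7,9}, {1}, {2} are disjoint, each induces a connected subgraph, and every pair is joined by at least one edge of G. Contracting each set to a single vertex therefore yields K_{5} as a minor, and since treewidth is minor-monotone, tw(G) ≥ tw(K_{5}) = 4. Hence tw(G) = 4 exactly.

4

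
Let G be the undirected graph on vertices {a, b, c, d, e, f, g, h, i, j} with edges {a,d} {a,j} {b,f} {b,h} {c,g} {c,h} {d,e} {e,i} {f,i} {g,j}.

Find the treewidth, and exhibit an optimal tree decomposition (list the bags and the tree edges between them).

Every bag has size at most 3, so the width is 3 − 1 = 2 and tw(G) ≤ 2. For the lower bound, G contains the cycle h–b–f–i–e–d–a–j–g–c–h, so G is not a forest; only forests have treewidth ≤ 1, hence tw(G) ≥ 2. Combining the bounds, tw(G) = 2.

Treewidth 2.
One optimal decomposition is:
Bags: B1 = {b, f, h}  B2 = {f, h, i}  B3 = {e, h, i}  B4 = {d, e, h}  B5 = {a, d, h}  B6 = {a, h, j}  B7 = {g, h, j}  B8 = {c, g, h}
Tree: B1–B2, B2–B3, B3–B4, B4–B5, B5–B6, B6–B7, B7–B8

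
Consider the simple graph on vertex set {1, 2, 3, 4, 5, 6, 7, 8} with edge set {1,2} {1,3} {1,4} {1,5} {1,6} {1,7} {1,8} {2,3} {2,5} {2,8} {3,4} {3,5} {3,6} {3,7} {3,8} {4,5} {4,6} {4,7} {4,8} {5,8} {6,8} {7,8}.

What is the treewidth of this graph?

4

A width-4 tree decomposition is:
Bags: B1 = {1, 3, 4, 5, 8}  B2 = {1, 2, 3, 5, 8}  B3 = {1, 3, 4, 6, 8}  B4 = {1, 3, 4, 7, 8}
Tree: B1–B2, B1–B3, B3–B4
The largest bag has 5 vertices, giving width 4; this decomposition certifies tw(G) ≤ 4. On the other hand G contains the 5-clique {1, 2, 3, 5, 8}. A clique must lie in a single bag of any decomposition, so no decomposition can have width below 4. Therefore the treewidth is 4.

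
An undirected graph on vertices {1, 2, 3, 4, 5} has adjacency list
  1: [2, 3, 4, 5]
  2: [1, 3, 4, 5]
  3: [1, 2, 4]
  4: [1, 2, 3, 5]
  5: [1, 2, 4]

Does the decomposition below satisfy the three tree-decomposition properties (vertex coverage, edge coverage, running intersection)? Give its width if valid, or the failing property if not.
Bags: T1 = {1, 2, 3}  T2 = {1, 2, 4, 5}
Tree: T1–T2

A tree decomposition must satisfy three properties: every vertex lies in some bag; for every edge, both endpoints lie together in some bag; and for every vertex, the bags containing it form a connected subtree. Here edge (4,3) lies in no bag, so the decomposition is invalid.

No — edge (4,3) lies in no bag.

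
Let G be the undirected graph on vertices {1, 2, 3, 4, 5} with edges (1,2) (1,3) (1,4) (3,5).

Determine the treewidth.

1

A width-1 tree decomposition is:
Bags: B1 = {1, 4}  B2 = {1, 3}  B3 = {3, 5}  B4 = {1, 2}
Tree: B1–B2, B2–B3, B1–B4
Every bag has size at most 2, so the width is 2 − 1 = 1 and tw(G) ≤ 1. G has an edge, so its treewidth is at least 1. Hence tw(G) = 1 exactly.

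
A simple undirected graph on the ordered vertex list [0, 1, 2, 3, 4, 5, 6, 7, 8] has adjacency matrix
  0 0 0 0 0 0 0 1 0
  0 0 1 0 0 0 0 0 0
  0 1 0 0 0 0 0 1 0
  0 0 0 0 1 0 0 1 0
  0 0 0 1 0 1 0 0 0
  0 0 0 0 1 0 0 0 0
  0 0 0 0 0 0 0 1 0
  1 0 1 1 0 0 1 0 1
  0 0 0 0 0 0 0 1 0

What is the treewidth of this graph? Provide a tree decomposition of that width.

Treewidth 1.
One such decomposition:
Bags: B1 = {3, 4}  B2 = {3, 7}  B3 = {0, 7}  B4 = {4, 5}  B5 = {2, 7}  B6 = {6, 7}  B7 = {1, 2}  B8 = {7, 8}
Tree: B1–B2, B2–B3, B1–B4, B3–B5, B5–B6, B5–B7, B2–B8

Each bag holds 2 vertices, so the decomposition has width 1, which upper-bounds the treewidth. Since G has at least one edge (e.g. 3–4), it is not an edgeless graph, so tw(G) ≥ 1. The upper and lower bounds meet at 1, so that is the treewidth.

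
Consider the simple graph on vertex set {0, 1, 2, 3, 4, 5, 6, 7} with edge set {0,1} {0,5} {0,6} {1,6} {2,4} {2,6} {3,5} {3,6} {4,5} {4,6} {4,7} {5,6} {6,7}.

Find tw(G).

2

A width-2 tree decomposition is:
Bags: B1 = {4, 5, 6}  B2 = {4, 6, 7}  B3 = {0, 5, 6}  B4 = {2, 4, 6}  B5 = {3, 5, 6}  B6 = {0, 1, 6}
Tree: B1–B2, B1–B3, B1–B4, B1–B5, B3–B6
Every bag has size at most 3, so the width is 3 − 1 = 2 and tw(G) ≤ 2. For the lower bound, the 3 vertices {0, 1, 6} are pairwise adjacent, and any tree decomposition puts a clique entirely inside one bag — forcing width ≥ 2. Hence tw(G) = 2 exactly.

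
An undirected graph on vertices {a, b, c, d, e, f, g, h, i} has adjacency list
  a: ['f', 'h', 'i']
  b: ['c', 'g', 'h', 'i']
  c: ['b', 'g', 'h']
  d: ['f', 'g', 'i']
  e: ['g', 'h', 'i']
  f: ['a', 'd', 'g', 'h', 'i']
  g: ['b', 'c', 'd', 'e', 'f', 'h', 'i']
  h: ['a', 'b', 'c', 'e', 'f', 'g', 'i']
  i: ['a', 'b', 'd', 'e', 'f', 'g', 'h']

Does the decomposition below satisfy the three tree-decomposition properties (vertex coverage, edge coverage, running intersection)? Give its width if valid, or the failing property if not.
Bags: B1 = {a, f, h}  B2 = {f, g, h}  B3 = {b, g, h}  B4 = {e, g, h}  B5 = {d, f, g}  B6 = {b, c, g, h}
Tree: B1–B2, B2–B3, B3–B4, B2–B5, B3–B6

A tree decomposition must satisfy three properties: every vertex lies in some bag; for every edge, both endpoints lie together in some bag; and for every vertex, the bags containing it form a connected subtree. Here vertex i appears in no bag, so the decomposition is invalid.

No — vertex i appears in no bag.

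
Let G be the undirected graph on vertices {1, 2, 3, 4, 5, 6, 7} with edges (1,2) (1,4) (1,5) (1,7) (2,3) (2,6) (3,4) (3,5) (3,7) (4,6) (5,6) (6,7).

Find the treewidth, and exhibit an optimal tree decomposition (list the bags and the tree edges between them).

The largest bag has 4 vertices, giving width 3; this decomposition certifies tw(G) ≤ 3. For the lower bound: the 4 vertex sets {1,5}, {3,4}, {6}, {7} are disjoint, each induces a connected subgraph, and every pair is joined by at least one edge of G. Contracting each set to a single vertex therefore yields K_{4} as a minor, and since treewidth is minor-monotone, tw(G) ≥ tw(K_{4}) = 3. Therefore the treewidth is 3.

Treewidth 3.
One such decomposition:
Bags: B1 = {1, 3, 5, 6}  B2 = {1, 3, 4, 6}  B3 = {1, 3, 6, 7}  B4 = {1, 2, 3, 6}
Tree: B1–B2, B2–B3, B3–B4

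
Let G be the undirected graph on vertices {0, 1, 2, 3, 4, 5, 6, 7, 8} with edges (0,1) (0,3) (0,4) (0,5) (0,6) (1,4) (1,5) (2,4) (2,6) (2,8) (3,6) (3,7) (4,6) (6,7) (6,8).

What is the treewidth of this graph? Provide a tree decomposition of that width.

The largest bag has 3 vertices, giving width 2; this decomposition certifies tw(G) ≤ 2. For the lower bound, the 3 vertices {0, 1, 4} are pairwise adjacent, and any tree decomposition puts a clique entirely inside one bag — forcing width ≥ 2. Combining the bounds, tw(G) = 2.

Treewidth 2.
One optimal decomposition is:
Bags: B1 = {0, 4, 6}  B2 = {2, 4, 6}  B3 = {2, 6, 8}  B4 = {0, 3, 6}  B5 = {0, 1, 4}  B6 = {0, 1, 5}  B7 = {3, 6, 7}
Tree: B1–B2, B2–B3, B1–B4, B1–B5, B5–B6, B4–B7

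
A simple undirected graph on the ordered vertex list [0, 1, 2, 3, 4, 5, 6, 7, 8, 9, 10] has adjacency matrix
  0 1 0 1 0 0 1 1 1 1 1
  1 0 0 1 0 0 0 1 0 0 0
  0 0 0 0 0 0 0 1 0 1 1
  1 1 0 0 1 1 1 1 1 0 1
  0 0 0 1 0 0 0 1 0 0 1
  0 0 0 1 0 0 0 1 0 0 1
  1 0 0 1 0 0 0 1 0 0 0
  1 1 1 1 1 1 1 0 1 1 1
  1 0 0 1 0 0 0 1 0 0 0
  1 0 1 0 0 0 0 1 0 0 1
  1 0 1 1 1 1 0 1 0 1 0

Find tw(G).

3

A width-3 tree decomposition is:
Bags: B1 = {3, 5, 7, 10}  B2 = {0, 3, 7, 10}  B3 = {0, 7, 9, 10}  B4 = {0, 3, 7, 8}  B5 = {0, 1, 3, 7}  B6 = {2, 7, 9, 10}  B7 = {3, 4, 7, 10}  B8 = {0, 3, 6, 7}
Tree: B1–B2, B2–B3, B2–B4, B2–B5, B3–B6, B2–B7, B2–B8
The largest bag has 4 vertices, giving width 3; this decomposition certifies tw(G) ≤ 3. On the other hand G contains the 4-clique {0, 7, 9, 10}. A clique must lie in a single bag of any decomposition, so no decomposition can have width below 3. Therefore the treewidth is 3.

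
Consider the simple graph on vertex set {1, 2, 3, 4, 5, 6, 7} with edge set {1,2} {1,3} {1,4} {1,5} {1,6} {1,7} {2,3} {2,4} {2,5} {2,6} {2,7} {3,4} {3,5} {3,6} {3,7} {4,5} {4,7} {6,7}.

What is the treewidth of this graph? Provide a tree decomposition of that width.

The largest bag has 5 vertices, giving width 4; this decomposition certifies tw(G) ≤ 4. On the other hand G contains the 5-clique {1, 2, 3, 4, 5}. A clique must lie in a single bag of any decomposition, so no decomposition can have width below 4. Hence tw(G) = 4 exactly.

Treewidth 4.
Bags: B1 = {1, 2, 3, 4, 7}  B2 = {1, 2, 3, 4, 5}  B3 = {1, 2, 3, 6, 7}
Tree: B1–B2, B1–B3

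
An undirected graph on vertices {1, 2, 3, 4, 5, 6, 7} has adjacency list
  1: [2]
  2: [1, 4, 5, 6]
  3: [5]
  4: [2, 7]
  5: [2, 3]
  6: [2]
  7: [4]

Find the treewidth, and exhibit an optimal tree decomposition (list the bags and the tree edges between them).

Every bag has size at most 2, so the width is 2 − 1 = 1 and tw(G) ≤ 1. G has an edge, so its treewidth is at least 1. Combining the bounds, tw(G) = 1.

Treewidth 1.
One such decomposition:
Bags: B1 = {2, 4}  B2 = {1, 2}  B3 = {4, 7}  B4 = {2, 6}  B5 = {2, 5}  B6 = {3, 5}
Tree: B1–B2, B1–B3, B2–B4, B4–B5, B5–B6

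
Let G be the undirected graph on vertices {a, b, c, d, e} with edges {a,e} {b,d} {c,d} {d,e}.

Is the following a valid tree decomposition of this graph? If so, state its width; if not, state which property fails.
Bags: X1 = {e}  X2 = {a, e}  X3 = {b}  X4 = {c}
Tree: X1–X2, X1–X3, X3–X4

No — vertex d appears in no bag.

A tree decomposition must satisfy three properties: every vertex lies in some bag; for every edge, both endpoints lie together in some bag; and for every vertex, the bags containing it form a connected subtree. Here vertex d appears in no bag, so the decomposition is invalid.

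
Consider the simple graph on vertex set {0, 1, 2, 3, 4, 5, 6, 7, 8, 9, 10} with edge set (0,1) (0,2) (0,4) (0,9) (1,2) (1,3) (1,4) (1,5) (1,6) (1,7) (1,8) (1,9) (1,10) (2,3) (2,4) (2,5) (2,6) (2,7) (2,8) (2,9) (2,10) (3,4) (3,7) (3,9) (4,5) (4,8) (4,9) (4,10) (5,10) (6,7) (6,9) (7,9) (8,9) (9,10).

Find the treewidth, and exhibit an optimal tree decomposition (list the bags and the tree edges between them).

Treewidth 4.
One such decomposition:
Bags: B1 = {1, 2, 4, 9, 10}  B2 = {1, 2, 3, 4, 9}  B3 = {0, 1, 2, 4, 9}  B4 = {1, 2, 3, 7, 9}  B5 = {1, 2, 4, 5, 10}  B6 = {1, 2, 6, 7, 9}  B7 = {1, 2, 4, 8, 9}
Tree: B1–B2, B1–B3, B2–B4, B1–B5, B4–B6, B2–B7

Every bag has size at most 5, so the width is 5 − 1 = 4 and tw(G) ≤ 4. For the lower bound, the 5 vertices {0, 1, 2, 4, 9} are pairwise adjacent, and any tree decomposition puts a clique entirely inside one bag — forcing width ≥ 4. Combining the bounds, tw(G) = 4.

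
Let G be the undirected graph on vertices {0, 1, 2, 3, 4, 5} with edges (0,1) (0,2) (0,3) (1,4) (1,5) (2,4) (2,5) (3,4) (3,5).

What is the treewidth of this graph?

3

A width-3 tree decomposition is:
Bags: B1 = {1, 2, 3, 4}  B2 = {0, 1, 2, 3}  B3 = {1, 2, 3, 5}
Tree: B1–B2, B2–B3
The largest bag has 4 vertices, giving width 3; this decomposition certifies tw(G) ≤ 3. For the lower bound: the 4 vertex sets {1,4}, {0,3}, {2}, {5} are disjoint, each induces a connected subgraph, and every pair is joined by at least one edge of G. Contracting each set to a single vertex therefore yields K_{4} as a minor, and since treewidth is minor-monotone, tw(G) ≥ tw(K_{4}) = 3. Hence tw(G) = 3 exactly.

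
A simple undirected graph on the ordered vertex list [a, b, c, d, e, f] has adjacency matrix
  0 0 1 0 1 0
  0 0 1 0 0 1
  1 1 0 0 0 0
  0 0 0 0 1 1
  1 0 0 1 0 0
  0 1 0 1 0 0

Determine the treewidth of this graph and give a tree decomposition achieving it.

Each bag holds 3 vertices, so the decomposition has width 2, which upper-bounds the treewidth. For the lower bound, G contains the cycle f–d–e–a–c–b–f, so G is not a forest; only forests have treewidth ≤ 1, hence tw(G) ≥ 2. Hence tw(G) = 2 exactly.

Treewidth 2.
Bags: B1 = {d, e, f}  B2 = {a, e, f}  B3 = {a, c, f}  B4 = {b, c, f}
Tree: B1–B2, B2–B3, B3–B4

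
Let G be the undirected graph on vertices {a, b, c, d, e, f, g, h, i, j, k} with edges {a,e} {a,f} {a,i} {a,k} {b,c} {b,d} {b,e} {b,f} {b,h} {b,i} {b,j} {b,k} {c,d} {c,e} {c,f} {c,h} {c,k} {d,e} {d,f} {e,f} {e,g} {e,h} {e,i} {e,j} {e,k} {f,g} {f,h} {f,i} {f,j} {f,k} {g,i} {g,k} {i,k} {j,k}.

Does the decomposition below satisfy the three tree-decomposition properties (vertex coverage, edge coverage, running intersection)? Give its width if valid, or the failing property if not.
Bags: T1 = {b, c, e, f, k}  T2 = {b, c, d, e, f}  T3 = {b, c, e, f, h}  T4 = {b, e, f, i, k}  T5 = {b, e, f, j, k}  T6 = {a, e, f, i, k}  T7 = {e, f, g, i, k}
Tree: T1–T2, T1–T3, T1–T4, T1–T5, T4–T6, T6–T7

Vertex coverage: the bags together contain {a, b, c, d, e, f, g, h, i, j, k}, the full vertex set. Edge coverage: each edge of G has both endpoints in at least one bag. Running intersection: for every vertex, the bags containing it form a connected subtree. All three properties hold, so this is a valid tree decomposition of width max|bag| − 1 = 4, and hence tw(G) ≤ 4.

Yes; width 4.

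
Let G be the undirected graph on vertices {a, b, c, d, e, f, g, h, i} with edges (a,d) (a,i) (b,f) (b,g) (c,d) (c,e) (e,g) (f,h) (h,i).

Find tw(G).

A width-2 tree decomposition is:
Bags: B1 = {a, h, i}  B2 = {a, f, h}  B3 = {a, b, f}  B4 = {a, b, g}  B5 = {a, e, g}  B6 = {a, c, e}  B7 = {a, c, d}
Tree: B1–B2, B2–B3, B3–B4, B4–B5, B5–B6, B6–B7
Each bag holds 3 vertices, so the decomposition has width 2, which upper-bounds the treewidth. For the lower bound, G contains the cycle a–i–h–f–b–g–e–c–d–a, so G is not a forest; only forests have treewidth ≤ 1, hence tw(G) ≥ 2. Combining the bounds, tw(G) = 2.

2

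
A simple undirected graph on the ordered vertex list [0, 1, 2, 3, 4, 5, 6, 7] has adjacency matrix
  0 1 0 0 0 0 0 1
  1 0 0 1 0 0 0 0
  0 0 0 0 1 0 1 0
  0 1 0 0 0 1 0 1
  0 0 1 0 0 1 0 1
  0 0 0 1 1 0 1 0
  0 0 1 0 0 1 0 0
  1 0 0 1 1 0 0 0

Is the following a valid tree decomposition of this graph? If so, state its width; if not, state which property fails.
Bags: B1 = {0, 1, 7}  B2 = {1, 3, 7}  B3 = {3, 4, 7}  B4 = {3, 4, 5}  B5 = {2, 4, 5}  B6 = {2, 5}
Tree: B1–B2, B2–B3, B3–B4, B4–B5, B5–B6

A tree decomposition must satisfy three properties: every vertex lies in some bag; for every edge, both endpoints lie together in some bag; and for every vertex, the bags containing it form a connected subtree. Here vertex 6 appears in no bag, so the decomposition is invalid.

No — vertex 6 appears in no bag.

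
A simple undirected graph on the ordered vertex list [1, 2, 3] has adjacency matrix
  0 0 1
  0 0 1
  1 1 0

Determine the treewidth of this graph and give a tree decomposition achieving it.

Treewidth 1.
One optimal decomposition is:
Bags: B1 = {1, 3}  B2 = {2, 3}
Tree: B1–B2

The largest bag has 2 vertices, giving width 1; this decomposition certifies tw(G) ≤ 1. Since G has at least one edge (e.g. 3–1), it is not an edgeless graph, so tw(G) ≥ 1. The upper and lower bounds meet at 1, so that is the treewidth.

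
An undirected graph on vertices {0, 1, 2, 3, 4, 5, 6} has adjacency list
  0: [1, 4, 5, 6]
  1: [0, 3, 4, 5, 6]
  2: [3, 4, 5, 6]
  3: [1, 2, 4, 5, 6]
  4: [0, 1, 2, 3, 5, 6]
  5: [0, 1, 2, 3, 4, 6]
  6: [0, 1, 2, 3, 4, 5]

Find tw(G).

4

A width-4 tree decomposition is:
Bags: B1 = {1, 3, 4, 5, 6}  B2 = {2, 3, 4, 5, 6}  B3 = {0, 1, 4, 5, 6}
Tree: B1–B2, B1–B3
Each bag holds 5 vertices, so the decomposition has width 4, which upper-bounds the treewidth. On the other hand G contains the 5-clique {0, 1, 4, 5, 6}. A clique must lie in a single bag of any decomposition, so no decomposition can have width below 4. The upper and lower bounds meet at 4, so that is the treewidth.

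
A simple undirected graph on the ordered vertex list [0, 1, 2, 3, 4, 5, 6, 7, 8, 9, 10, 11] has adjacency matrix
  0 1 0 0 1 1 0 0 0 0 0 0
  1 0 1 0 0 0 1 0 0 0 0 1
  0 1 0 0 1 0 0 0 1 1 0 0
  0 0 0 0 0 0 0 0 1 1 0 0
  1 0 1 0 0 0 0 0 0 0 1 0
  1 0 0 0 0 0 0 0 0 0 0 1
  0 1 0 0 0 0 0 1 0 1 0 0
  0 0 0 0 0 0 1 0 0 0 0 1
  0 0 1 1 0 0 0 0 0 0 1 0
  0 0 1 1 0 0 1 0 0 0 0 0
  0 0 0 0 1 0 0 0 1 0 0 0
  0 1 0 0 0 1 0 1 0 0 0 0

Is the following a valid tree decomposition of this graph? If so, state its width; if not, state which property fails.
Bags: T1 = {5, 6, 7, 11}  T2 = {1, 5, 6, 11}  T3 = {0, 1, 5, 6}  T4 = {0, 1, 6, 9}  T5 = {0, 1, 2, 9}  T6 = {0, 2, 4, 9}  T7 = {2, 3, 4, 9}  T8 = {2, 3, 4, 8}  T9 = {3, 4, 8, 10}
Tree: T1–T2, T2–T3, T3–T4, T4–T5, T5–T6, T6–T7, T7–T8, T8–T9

Yes; width 3.

Checking the three conditions: (i) the bags cover all of {0, 1, 2, 3, 4, 5, 6, 7, 8, 9, 10, 11}; (ii) for each edge, some bag contains both endpoints; (iii) the bags containing any fixed vertex form a subtree. All hold, so the decomposition is valid with width 4 − 1 = 3.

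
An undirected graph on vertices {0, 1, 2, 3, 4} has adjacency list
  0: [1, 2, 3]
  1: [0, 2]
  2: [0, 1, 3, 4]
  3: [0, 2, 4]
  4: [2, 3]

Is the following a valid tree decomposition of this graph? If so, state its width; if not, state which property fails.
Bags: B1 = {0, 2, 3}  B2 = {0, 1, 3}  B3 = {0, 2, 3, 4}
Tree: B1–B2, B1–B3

A tree decomposition must satisfy three properties: every vertex lies in some bag; for every edge, both endpoints lie together in some bag; and for every vertex, the bags containing it form a connected subtree. Here edge (2,1) lies in no bag, so the decomposition is invalid.

No — edge (2,1) lies in no bag.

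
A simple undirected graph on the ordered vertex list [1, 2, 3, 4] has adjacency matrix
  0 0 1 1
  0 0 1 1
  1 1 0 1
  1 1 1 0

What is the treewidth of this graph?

2

A width-2 tree decomposition is:
Bags: B1 = {2, 3, 4}  B2 = {1, 3, 4}
Tree: B1–B2
Every bag has size at most 3, so the width is 3 − 1 = 2 and tw(G) ≤ 2. For the lower bound, the 3 vertices {1, 3, 4} are pairwise adjacent, and any tree decomposition puts a clique entirely inside one bag — forcing width ≥ 2. Hence tw(G) = 2 exactly.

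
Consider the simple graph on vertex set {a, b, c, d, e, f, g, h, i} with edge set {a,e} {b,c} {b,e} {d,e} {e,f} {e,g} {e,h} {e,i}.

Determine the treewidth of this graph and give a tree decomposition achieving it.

Treewidth 1.
One such decomposition:
Bags: B1 = {b, e}  B2 = {d, e}  B3 = {e, f}  B4 = {b, c}  B5 = {e, i}  B6 = {e, g}  B7 = {e, h}  B8 = {a, e}
Tree: B1–B2, B2–B3, B1–B4, B1–B5, B5–B6, B2–B7, B2–B8

Every bag has size at most 2, so the width is 2 − 1 = 1 and tw(G) ≤ 1. G has an edge, so its treewidth is at least 1. Hence tw(G) = 1 exactly.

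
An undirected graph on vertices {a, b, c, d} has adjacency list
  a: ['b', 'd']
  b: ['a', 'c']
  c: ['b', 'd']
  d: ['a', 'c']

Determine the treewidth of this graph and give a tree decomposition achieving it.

Treewidth 2.
One such decomposition:
Bags: B1 = {a, b, c}  B2 = {a, c, d}
Tree: B1–B2

The largest bag has 3 vertices, giving width 2; this decomposition certifies tw(G) ≤ 2. The edges a–b–c–d–a form a cycle, so G is not a tree and its treewidth is at least 2. Hence tw(G) = 2 exactly.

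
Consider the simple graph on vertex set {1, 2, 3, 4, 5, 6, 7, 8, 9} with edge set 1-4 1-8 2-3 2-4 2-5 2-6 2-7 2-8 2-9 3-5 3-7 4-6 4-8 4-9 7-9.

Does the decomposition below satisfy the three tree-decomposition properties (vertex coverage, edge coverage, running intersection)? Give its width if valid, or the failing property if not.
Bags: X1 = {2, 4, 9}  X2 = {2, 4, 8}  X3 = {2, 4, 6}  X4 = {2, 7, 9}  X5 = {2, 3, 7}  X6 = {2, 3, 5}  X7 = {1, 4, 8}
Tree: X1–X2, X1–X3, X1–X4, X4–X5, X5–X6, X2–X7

Every vertex of G appears in some bag (union = {1, 2, 3, 4, 5, 6, 7, 8, 9}); every edge is covered by a bag; and for each vertex v the set of bags containing v is connected in the bag tree. The decomposition is therefore valid. The largest bag has 3 vertices, so the width is 2.

Yes; width 2.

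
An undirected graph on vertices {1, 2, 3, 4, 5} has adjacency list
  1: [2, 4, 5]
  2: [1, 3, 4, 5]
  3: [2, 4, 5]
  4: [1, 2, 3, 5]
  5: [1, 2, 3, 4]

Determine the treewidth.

3

A width-3 tree decomposition is:
Bags: B1 = {1, 2, 4, 5}  B2 = {2, 3, 4, 5}
Tree: B1–B2
The largest bag has 4 vertices, giving width 3; this decomposition certifies tw(G) ≤ 3. For the lower bound, the 4 vertices {1, 2, 4, 5} are pairwise adjacent, and any tree decomposition puts a clique entirely inside one bag — forcing width ≥ 3. Therefore the treewidth is 3.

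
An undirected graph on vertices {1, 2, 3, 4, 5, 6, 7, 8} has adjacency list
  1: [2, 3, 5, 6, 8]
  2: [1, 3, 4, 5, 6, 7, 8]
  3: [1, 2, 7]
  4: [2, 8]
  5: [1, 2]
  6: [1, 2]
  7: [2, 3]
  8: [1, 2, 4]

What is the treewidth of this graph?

A width-2 tree decomposition is:
Bags: B1 = {1, 2, 3}  B2 = {1, 2, 6}  B3 = {2, 3, 7}  B4 = {1, 2, 8}  B5 = {2, 4, 8}  B6 = {1, 2, 5}
Tree: B1–B2, B1–B3, B2–B4, B4–B5, B4–B6
The largest bag has 3 vertices, giving width 2; this decomposition certifies tw(G) ≤ 2. For the lower bound, the 3 vertices {1, 2, 8} are pairwise adjacent, and any tree decomposition puts a clique entirely inside one bag — forcing width ≥ 2. Combining the bounds, tw(G) = 2.

2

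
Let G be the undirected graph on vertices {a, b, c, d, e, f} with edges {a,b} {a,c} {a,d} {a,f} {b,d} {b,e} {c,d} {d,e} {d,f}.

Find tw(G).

2

A width-2 tree decomposition is:
Bags: B1 = {a, c, d}  B2 = {a, d, f}  B3 = {a, b, d}  B4 = {b, d, e}
Tree: B1–B2, B2–B3, B3–B4
Each bag holds 3 vertices, so the decomposition has width 2, which upper-bounds the treewidth. On the other hand G contains the 3-clique {b, d, e}. A clique must lie in a single bag of any decomposition, so no decomposition can have width below 2. Combining the bounds, tw(G) = 2.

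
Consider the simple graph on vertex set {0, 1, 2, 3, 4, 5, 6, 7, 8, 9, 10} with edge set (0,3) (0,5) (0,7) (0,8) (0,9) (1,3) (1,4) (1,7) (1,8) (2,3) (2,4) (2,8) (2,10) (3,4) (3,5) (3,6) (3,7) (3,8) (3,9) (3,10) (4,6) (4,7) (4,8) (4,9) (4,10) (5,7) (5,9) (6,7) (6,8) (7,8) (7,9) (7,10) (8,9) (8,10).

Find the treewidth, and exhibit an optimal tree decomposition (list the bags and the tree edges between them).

The largest bag has 5 vertices, giving width 4; this decomposition certifies tw(G) ≤ 4. Conversely, {2, 3, 4, 8, 10} is a clique of size 5, and the vertices of any clique must share a bag in every tree decomposition; so some bag has ≥ 5 vertices and tw(G) ≥ 4. Combining the bounds, tw(G) = 4.

Treewidth 4.
One optimal decomposition is:
Bags: B1 = {3, 4, 7, 8, 9}  B2 = {0, 3, 7, 8, 9}  B3 = {0, 3, 5, 7, 9}  B4 = {1, 3, 4, 7, 8}  B5 = {3, 4, 7, 8, 10}  B6 = {3, 4, 6, 7, 8}  B7 = {2, 3, 4, 8, 10}
Tree: B1–B2, B2–B3, B1–B4, B4–B5, B4–B6, B5–B7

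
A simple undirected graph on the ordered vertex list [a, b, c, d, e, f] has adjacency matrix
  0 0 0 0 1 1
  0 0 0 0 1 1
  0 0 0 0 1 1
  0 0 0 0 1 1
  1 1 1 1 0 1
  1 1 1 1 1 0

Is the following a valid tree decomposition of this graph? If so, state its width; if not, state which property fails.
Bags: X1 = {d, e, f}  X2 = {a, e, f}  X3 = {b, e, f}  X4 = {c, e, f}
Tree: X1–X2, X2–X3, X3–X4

Yes; width 2.

Checking the three conditions: (i) the bags cover all of {a, b, c, d, e, f}; (ii) for each edge, some bag contains both endpoints; (iii) the bags containing any fixed vertex form a subtree. All hold, so the decomposition is valid with width 3 − 1 = 2.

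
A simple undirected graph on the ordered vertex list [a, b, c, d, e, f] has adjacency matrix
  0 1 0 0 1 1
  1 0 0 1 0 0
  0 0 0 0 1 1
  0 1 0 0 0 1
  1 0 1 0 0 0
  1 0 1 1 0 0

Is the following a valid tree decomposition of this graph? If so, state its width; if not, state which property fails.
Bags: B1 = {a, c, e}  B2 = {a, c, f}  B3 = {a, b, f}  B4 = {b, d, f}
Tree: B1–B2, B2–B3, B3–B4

Yes; width 2.

Every vertex of G appears in some bag (union = {a, b, c, d, e, f}); every edge is covered by a bag; and for each vertex v the set of bags containing v is connected in the bag tree. The decomposition is therefore valid. The largest bag has 3 vertices, so the width is 2.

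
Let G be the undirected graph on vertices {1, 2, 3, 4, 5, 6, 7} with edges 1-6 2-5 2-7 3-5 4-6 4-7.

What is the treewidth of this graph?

A width-1 tree decomposition is:
Bags: B1 = {1, 6}  B2 = {4, 6}  B3 = {4, 7}  B4 = {2, 7}  B5 = {2, 5}  B6 = {3, 5}
Tree: B1–B2, B2–B3, B3–B4, B4–B5, B5–B6
Each bag holds 2 vertices, so the decomposition has width 1, which upper-bounds the treewidth. Since G has at least one edge (e.g. 1–6), it is not an edgeless graph, so tw(G) ≥ 1. Hence tw(G) = 1 exactly.

1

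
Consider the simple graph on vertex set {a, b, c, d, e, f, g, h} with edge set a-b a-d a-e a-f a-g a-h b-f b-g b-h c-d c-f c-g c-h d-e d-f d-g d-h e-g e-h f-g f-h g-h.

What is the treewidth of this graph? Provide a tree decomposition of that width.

The largest bag has 5 vertices, giving width 4; this decomposition certifies tw(G) ≤ 4. Conversely, {c, d, f, g, h} is a clique of size 5, and the vertices of any clique must share a bag in every tree decomposition; so some bag has ≥ 5 vertices and tw(G) ≥ 4. Hence tw(G) = 4 exactly.

Treewidth 4.
One optimal decomposition is:
Bags: B1 = {a, d, f, g, h}  B2 = {a, b, f, g, h}  B3 = {a, d, e, g, h}  B4 = {c, d, f, g, h}
Tree: B1–B2, B1–B3, B1–B4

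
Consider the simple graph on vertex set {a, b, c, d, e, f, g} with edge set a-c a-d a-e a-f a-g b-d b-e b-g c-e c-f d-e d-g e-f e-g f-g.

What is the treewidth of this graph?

A width-3 tree decomposition is:
Bags: B1 = {a, e, f, g}  B2 = {a, d, e, g}  B3 = {a, c, e, f}  B4 = {b, d, e, g}
Tree: B1–B2, B1–B3, B2–B4
The largest bag has 4 vertices, giving width 3; this decomposition certifies tw(G) ≤ 3. On the other hand G contains the 4-clique {a, d, e, g}. A clique must lie in a single bag of any decomposition, so no decomposition can have width below 3. The upper and lower bounds meet at 3, so that is the treewidth.

3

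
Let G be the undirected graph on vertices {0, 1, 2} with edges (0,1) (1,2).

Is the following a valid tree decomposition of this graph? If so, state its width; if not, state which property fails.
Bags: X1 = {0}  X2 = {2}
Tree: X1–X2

No — vertex 1 appears in no bag.

A tree decomposition must satisfy three properties: every vertex lies in some bag; for every edge, both endpoints lie together in some bag; and for every vertex, the bags containing it form a connected subtree. Here vertex 1 appears in no bag, so the decomposition is invalid.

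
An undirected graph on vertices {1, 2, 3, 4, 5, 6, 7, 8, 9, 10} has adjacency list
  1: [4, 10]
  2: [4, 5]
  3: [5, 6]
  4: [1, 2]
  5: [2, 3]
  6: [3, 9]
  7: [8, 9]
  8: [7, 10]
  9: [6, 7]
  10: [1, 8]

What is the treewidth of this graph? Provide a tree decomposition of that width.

Treewidth 2.
One such decomposition:
Bags: B1 = {7, 8, 10}  B2 = {7, 9, 10}  B3 = {6, 9, 10}  B4 = {3, 6, 10}  B5 = {3, 5, 10}  B6 = {2, 5, 10}  B7 = {2, 4, 10}  B8 = {1, 4, 10}
Tree: B1–B2, B2–B3, B3–B4, B4–B5, B5–B6, B6–B7, B7–B8

Each bag holds 3 vertices, so the decomposition has width 2, which upper-bounds the treewidth. For the lower bound, G contains the cycle 10–8–7–9–6–3–5–2–4–1–10, so G is not a forest; only forests have treewidth ≤ 1, hence tw(G) ≥ 2. The upper and lower bounds meet at 2, so that is the treewidth.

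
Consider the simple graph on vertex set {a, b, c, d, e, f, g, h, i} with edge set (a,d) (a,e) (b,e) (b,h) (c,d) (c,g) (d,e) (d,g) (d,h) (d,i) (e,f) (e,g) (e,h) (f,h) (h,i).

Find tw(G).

2

A width-2 tree decomposition is:
Bags: B1 = {d, e, g}  B2 = {d, e, h}  B3 = {c, d, g}  B4 = {d, h, i}  B5 = {b, e, h}  B6 = {e, f, h}  B7 = {a, d, e}
Tree: B1–B2, B1–B3, B2–B4, B2–B5, B5–B6, B1–B7
Every bag has size at most 3, so the width is 3 − 1 = 2 and tw(G) ≤ 2. Conversely, {d, e, g} is a clique of size 3, and the vertices of any clique must share a bag in every tree decomposition; so some bag has ≥ 3 vertices and tw(G) ≥ 2. The upper and lower bounds meet at 2, so that is the treewidth.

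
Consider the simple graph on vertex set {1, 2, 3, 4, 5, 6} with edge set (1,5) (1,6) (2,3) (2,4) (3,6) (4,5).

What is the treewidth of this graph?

A width-2 tree decomposition is:
Bags: B1 = {1, 4, 5}  B2 = {1, 2, 4}  B3 = {1, 2, 3}  B4 = {1, 3, 6}
Tree: B1–B2, B2–B3, B3–B4
The largest bag has 3 vertices, giving width 2; this decomposition certifies tw(G) ≤ 2. For the lower bound, G contains the cycle 1–5–4–2–3–6–1, so G is not a forest; only forests have treewidth ≤ 1, hence tw(G) ≥ 2. Hence tw(G) = 2 exactly.

2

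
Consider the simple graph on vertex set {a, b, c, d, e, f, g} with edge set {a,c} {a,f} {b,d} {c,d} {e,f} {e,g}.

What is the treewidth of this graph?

1

A width-1 tree decomposition is:
Bags: B1 = {b, d}  B2 = {c, d}  B3 = {a, c}  B4 = {a, f}  B5 = {e, f}  B6 = {e, g}
Tree: B1–B2, B2–B3, B3–B4, B4–B5, B5–B6
Each bag holds 2 vertices, so the decomposition has width 1, which upper-bounds the treewidth. Any graph with an edge has treewidth ≥ 1, and G has the edge b–d. Hence tw(G) = 1 exactly.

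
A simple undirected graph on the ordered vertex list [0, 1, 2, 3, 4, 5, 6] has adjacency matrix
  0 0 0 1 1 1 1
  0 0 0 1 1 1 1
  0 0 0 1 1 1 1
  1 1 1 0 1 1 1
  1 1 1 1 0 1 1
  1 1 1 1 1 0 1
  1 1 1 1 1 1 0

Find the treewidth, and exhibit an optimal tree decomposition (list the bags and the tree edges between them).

Every bag has size at most 5, so the width is 5 − 1 = 4 and tw(G) ≤ 4. For the lower bound, the 5 vertices {0, 3, 4, 5, 6} are pairwise adjacent, and any tree decomposition puts a clique entirely inside one bag — forcing width ≥ 4. The upper and lower bounds meet at 4, so that is the treewidth.

Treewidth 4.
Bags: B1 = {1, 3, 4, 5, 6}  B2 = {0, 3, 4, 5, 6}  B3 = {2, 3, 4, 5, 6}
Tree: B1–B2, B2–B3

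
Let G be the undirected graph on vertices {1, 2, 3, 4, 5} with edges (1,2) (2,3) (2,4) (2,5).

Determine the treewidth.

1

A width-1 tree decomposition is:
Bags: B1 = {2, 4}  B2 = {2, 5}  B3 = {1, 2}  B4 = {2, 3}
Tree: B1–B2, B1–B3, B3–B4
Every bag has size at most 2, so the width is 2 − 1 = 1 and tw(G) ≤ 1. G has an edge, so its treewidth is at least 1. Hence tw(G) = 1 exactly.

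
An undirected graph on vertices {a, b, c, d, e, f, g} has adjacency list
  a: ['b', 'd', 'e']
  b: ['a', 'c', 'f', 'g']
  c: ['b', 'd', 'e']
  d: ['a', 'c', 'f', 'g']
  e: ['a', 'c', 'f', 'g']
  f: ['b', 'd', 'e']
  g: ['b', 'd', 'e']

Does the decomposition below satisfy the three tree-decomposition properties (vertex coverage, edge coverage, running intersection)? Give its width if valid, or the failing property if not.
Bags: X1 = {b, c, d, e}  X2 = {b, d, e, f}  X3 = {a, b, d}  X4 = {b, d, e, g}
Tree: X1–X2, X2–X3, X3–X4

No — edge (e,a) lies in no bag.

A tree decomposition must satisfy three properties: every vertex lies in some bag; for every edge, both endpoints lie together in some bag; and for every vertex, the bags containing it form a connected subtree. Here edge (e,a) lies in no bag, so the decomposition is invalid.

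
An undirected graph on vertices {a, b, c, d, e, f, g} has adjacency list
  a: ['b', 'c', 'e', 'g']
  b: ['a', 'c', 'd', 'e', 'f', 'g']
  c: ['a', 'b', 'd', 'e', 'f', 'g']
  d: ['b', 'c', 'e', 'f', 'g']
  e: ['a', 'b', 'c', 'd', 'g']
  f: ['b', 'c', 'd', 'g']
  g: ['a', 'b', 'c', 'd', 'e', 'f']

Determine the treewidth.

A width-4 tree decomposition is:
Bags: B1 = {a, b, c, e, g}  B2 = {b, c, d, e, g}  B3 = {b, c, d, f, g}
Tree: B1–B2, B2–B3
Every bag has size at most 5, so the width is 5 − 1 = 4 and tw(G) ≤ 4. For the lower bound, the 5 vertices {b, c, d, e, g} are pairwise adjacent, and any tree decomposition puts a clique entirely inside one bag — forcing width ≥ 4. Therefore the treewidth is 4.

4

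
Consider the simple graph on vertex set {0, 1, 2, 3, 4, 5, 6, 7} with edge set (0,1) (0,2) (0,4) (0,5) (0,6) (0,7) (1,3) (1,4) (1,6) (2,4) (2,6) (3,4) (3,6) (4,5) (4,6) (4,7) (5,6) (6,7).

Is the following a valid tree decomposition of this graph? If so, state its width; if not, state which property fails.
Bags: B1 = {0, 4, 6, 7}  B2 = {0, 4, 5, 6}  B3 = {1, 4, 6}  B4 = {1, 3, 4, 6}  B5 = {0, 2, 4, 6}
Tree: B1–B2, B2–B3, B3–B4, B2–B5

No — edge (0,1) lies in no bag.

A tree decomposition must satisfy three properties: every vertex lies in some bag; for every edge, both endpoints lie together in some bag; and for every vertex, the bags containing it form a connected subtree. Here edge (0,1) lies in no bag, so the decomposition is invalid.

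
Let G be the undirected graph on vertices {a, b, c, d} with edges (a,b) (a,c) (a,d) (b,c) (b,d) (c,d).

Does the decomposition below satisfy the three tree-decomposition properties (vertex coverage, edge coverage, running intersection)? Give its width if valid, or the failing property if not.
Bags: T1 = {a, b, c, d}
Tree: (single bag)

Every vertex of G appears in some bag (union = {a, b, c, d}); every edge is covered by a bag; and for each vertex v the set of bags containing v is connected in the bag tree. The decomposition is therefore valid. The largest bag has 4 vertices, so the width is 3.

Yes; width 3.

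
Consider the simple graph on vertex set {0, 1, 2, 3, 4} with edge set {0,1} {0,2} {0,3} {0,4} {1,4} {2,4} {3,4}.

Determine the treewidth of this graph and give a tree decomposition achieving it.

Treewidth 2.
One optimal decomposition is:
Bags: B1 = {0, 3, 4}  B2 = {0, 2, 4}  B3 = {0, 1, 4}
Tree: B1–B2, B1–B3

Every bag has size at most 3, so the width is 3 − 1 = 2 and tw(G) ≤ 2. On the other hand G contains the 3-clique {0, 1, 4}. A clique must lie in a single bag of any decomposition, so no decomposition can have width below 2. The upper and lower bounds meet at 2, so that is the treewidth.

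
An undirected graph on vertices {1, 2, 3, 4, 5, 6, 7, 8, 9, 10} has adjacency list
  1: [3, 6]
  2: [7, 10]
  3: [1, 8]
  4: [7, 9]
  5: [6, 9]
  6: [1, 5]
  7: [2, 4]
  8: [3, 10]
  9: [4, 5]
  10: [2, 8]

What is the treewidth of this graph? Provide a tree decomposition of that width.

Treewidth 2.
Bags: B1 = {4, 5, 9}  B2 = {4, 5, 7}  B3 = {2, 5, 7}  B4 = {2, 5, 10}  B5 = {5, 8, 10}  B6 = {3, 5, 8}  B7 = {1, 3, 5}  B8 = {1, 5, 6}
Tree: B1–B2, B2–B3, B3–B4, B4–B5, B5–B6, B6–B7, B7–B8

Every bag has size at most 3, so the width is 3 − 1 = 2 and tw(G) ≤ 2. Since 5–9–4–7–2–10–8–3–1–6–5 is a cycle in G, G is not acyclic. Forests are exactly the graphs of treewidth ≤ 1, so tw(G) ≥ 2. Therefore the treewidth is 2.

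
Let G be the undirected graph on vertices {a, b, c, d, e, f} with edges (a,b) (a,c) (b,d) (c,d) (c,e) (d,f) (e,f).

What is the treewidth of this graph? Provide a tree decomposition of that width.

The largest bag has 3 vertices, giving width 2; this decomposition certifies tw(G) ≤ 2. The edges a–b–d–c–a form a cycle, so G is not a tree and its treewidth is at least 2. Therefore the treewidth is 2.

Treewidth 2.
Bags: B1 = {a, b, c}  B2 = {b, c, d}  B3 = {c, d, e}  B4 = {d, e, f}
Tree: B1–B2, B2–B3, B3–B4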